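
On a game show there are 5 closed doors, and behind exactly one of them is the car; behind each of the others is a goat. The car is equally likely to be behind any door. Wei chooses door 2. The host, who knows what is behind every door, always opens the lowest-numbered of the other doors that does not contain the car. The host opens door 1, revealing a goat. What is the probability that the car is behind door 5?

Condition on the true location of the car.
If it is behind door 1 (prior 1/5): the host opened door 1, so this case is ruled out; weight (1/5)·0 = 0.
If it is behind any of doors 2, 3, 4, and 5 (prior 1/5 each): door 1 is the lowest-numbered option available, probability 1; weight (1/5)·1 = 1/5 each.
The weights sum to 4/5.
So P(the car behind door 5 | the host opened door 1) = (1/5) / (4/5) = 1/4.

1/4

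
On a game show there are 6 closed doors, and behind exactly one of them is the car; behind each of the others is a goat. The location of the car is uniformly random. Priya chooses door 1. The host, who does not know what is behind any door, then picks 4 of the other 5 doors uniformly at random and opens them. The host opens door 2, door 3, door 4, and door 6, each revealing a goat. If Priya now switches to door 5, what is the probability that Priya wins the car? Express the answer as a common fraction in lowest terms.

Condition on the true location of the car.
If it is behind either of doors 1 and 5 (prior 1/6 each): the host picks exactly this set with probability 1/5 regardless, and none is the prize; weight (1/6)·(1/5) = 1/30 each.
If it is behind any of doors 2, 3, 4, and 6 (prior 1/6 each): that door was opened and seen not to hold the prize — ruled out; weight (1/6)·0 = 0 each.
The weights sum to 1/15.
So P(the car behind door 5 | the host opened door 2, door 3, door 4, and door 6) = (1/30) / (1/15) = 1/2.

1/2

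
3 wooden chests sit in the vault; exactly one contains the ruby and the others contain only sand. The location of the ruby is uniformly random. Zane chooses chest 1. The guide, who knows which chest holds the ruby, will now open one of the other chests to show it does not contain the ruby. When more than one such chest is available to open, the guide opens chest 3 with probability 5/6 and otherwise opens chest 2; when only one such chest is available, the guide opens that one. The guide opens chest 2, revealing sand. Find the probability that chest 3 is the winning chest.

6/7

Condition on the true location of the ruby.
If it is in chest 1 (prior 1/3): chest 3 is available but not opened, probability 1/6; weight (1/3)·(1/6) = 1/18.
If it is in chest 2 (prior 1/3): the guide opened chest 2, so this case is ruled out; weight (1/3)·0 = 0.
If it is in chest 3 (prior 1/3): only chest 2 is available, probability 1; weight (1/3)·1 = 1/3.
The weights sum to 7/18.
So P(the ruby in chest 3 | the guide opened chest 2) = (1/3) / (7/18) = 6/7.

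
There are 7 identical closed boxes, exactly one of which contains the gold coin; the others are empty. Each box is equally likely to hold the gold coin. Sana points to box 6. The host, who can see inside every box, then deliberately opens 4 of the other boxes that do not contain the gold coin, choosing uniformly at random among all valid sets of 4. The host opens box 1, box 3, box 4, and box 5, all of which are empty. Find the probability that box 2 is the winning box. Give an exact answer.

3/7

Condition on the true location of the gold coin.
If it is in any of boxes 1, 3, 4, and 5 (prior 1/7 each): that box was opened and seen not to hold the prize — ruled out; weight (1/7)·0 = 0 each.
If it is in either of boxes 2 and 7 (prior 1/7 each): the host has 5 equally likely choices, so probability 1/5; weight (1/7)·(1/5) = 1/35 each.
If it is in box 6 (prior 1/7): the host has 15 equally likely choices, so probability 1/15; weight (1/7)·(1/15) = 1/105.
The weights sum to 1/15.
So P(the gold coin in box 2 | the host opened box 1, box 3, box 4, and box 5) = (1/35) / (1/15) = 3/7.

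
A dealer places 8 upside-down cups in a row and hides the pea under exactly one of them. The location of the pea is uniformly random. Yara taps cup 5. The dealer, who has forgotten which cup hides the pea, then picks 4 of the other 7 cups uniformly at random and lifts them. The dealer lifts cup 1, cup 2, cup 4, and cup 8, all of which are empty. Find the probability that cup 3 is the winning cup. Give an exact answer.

Apply Bayes' rule, conditioning on where the pea actually is.
If it is under any of cups 1, 2, 4, and 8 (prior 1/8 each): that cup was opened and seen not to hold the prize — ruled out; weight (1/8)·0 = 0 each.
If it is under any of cups 3, 5, 6, and 7 (prior 1/8 each): the dealer picks exactly this set with probability 1/35 regardless, and none is the prize; weight (1/8)·(1/35) = 1/280 each.
The weights sum to 1/70.
So P(the pea under cup 3 | the dealer opened cup 1, cup 2, cup 4, and cup 8) = (1/280) / (1/70) = 1/4.

1/4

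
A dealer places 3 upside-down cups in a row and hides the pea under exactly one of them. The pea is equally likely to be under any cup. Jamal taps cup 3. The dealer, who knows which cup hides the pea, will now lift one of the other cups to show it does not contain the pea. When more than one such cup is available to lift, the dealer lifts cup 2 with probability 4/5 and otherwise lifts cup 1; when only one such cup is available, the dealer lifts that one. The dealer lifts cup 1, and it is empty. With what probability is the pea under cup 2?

5/6

Consider each possible location of the pea in turn.
If it is under cup 1 (prior 1/3): the dealer opened cup 1, so this case is ruled out; weight (1/3)·0 = 0.
If it is under cup 2 (prior 1/3): only cup 1 is available, probability 1; weight (1/3)·1 = 1/3.
If it is under cup 3 (prior 1/3): cup 2 is available but not opened, probability 1/5; weight (1/3)·(1/5) = 1/15.
The weights sum to 2/5.
So P(the pea under cup 2 | the dealer opened cup 1) = (1/3) / (2/5) = 5/6.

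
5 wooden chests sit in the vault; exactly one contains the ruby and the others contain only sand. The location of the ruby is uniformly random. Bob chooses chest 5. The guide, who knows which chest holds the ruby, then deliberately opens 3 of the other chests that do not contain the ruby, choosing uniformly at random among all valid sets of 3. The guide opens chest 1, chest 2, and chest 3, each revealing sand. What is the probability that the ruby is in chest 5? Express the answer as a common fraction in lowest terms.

Consider each possible location of the ruby in turn.
If it is in any of chests 1, 2, and 3 (prior 1/5 each): that chest was opened and seen not to hold the prize — ruled out; weight (1/5)·0 = 0 each.
If it is in chest 4 (prior 1/5): the guide has no choice, probability 1; weight (1/5)·1 = 1/5.
If it is in chest 5 (prior 1/5): the guide has 4 equally likely choices, so probability 1/4; weight (1/5)·(1/4) = 1/20.
The weights sum to 1/4.
So P(the ruby in chest 5 | the guide opened chest 1, chest 2, and chest 3) = (1/20) / (1/4) = 1/5.

1/5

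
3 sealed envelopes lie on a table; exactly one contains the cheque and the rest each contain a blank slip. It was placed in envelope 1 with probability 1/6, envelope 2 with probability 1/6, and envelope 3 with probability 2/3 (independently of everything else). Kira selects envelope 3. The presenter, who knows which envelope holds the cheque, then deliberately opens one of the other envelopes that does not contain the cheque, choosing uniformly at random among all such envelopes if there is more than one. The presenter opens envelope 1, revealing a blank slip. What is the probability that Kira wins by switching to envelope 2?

Consider each possible location of the cheque in turn.
If it is in envelope 1 (prior 1/6): the presenter opened envelope 1, so this case is ruled out; weight (1/6)·0 = 0.
If it is in envelope 2 (prior 1/6): the presenter has no choice, probability 1; weight (1/6)·1 = 1/6.
If it is in envelope 3 (prior 2/3): the presenter has 2 equally likely choices, so probability 1/2; weight (2/3)·(1/2) = 1/3.
The weights sum to 1/2.
So P(the cheque in envelope 2 | the presenter opened envelope 1) = (1/6) / (1/2) = 1/3.

1/3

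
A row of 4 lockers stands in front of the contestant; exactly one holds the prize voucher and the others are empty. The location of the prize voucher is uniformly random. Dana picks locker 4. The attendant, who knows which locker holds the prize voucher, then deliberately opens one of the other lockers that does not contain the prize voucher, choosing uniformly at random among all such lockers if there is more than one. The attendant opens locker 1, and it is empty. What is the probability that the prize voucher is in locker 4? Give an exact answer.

1/4

Condition on the true location of the prize voucher.
If it is in locker 1 (prior 1/4): the attendant opened locker 1, so this case is ruled out; weight (1/4)·0 = 0.
If it is in either of lockers 2 and 3 (prior 1/4 each): the attendant has 2 equally likely choices, so probability 1/2; weight (1/4)·(1/2) = 1/8 each.
If it is in locker 4 (prior 1/4): the attendant has 3 equally likely choices, so probability 1/3; weight (1/4)·(1/3) = 1/12.
The weights sum to 1/3.
So P(the prize voucher in locker 4 | the attendant opened locker 1) = (1/12) / (1/3) = 1/4.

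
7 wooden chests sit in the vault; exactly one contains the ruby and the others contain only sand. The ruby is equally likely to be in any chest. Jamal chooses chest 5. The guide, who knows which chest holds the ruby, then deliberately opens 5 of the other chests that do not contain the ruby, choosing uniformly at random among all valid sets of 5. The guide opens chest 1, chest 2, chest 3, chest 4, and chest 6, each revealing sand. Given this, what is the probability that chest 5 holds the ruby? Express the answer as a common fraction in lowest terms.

Condition on the true location of the ruby.
If it is in any of chests 1, 2, 3, 4, and 6 (prior 1/7 each): that chest was opened and seen not to hold the prize — ruled out; weight (1/7)·0 = 0 each.
If it is in chest 5 (prior 1/7): the guide has 6 equally likely choices, so probability 1/6; weight (1/7)·(1/6) = 1/42.
If it is in chest 7 (prior 1/7): the guide has no choice, probability 1; weight (1/7)·1 = 1/7.
The weights sum to 1/6.
So P(the ruby in chest 5 | the guide opened chest 1, chest 2, chest 3, chest 4, and chest 6) = (1/42) / (1/6) = 1/7.

1/7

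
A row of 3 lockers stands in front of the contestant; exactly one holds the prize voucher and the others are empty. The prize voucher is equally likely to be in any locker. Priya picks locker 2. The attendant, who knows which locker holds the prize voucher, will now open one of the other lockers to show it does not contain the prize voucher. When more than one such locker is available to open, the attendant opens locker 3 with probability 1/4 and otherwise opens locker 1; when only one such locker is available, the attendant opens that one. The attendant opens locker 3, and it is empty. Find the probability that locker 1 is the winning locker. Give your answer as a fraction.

4/5

Condition on the true location of the prize voucher.
If it is in locker 1 (prior 1/3): only locker 3 is available, probability 1; weight (1/3)·1 = 1/3.
If it is in locker 2 (prior 1/3): locker 3 is available, opened with probability 1/4; weight (1/3)·(1/4) = 1/12.
If it is in locker 3 (prior 1/3): the attendant opened locker 3, so this case is ruled out; weight (1/3)·0 = 0.
The weights sum to 5/12.
So P(the prize voucher in locker 1 | the attendant opened locker 3) = (1/3) / (5/12) = 4/5.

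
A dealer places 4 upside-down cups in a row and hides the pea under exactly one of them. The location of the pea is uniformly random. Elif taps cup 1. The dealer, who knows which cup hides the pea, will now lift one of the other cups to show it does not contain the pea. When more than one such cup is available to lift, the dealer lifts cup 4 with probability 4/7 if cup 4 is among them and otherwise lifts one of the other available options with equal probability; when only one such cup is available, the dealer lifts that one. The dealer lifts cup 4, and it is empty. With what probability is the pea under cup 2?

1/3

Apply Bayes' rule, conditioning on where the pea actually is.
If it is under any of cups 1, 2, and 3 (prior 1/4 each): cup 4 is available, opened with probability 4/7; weight (1/4)·(4/7) = 1/7 each.
If it is under cup 4 (prior 1/4): the dealer opened cup 4, so this case is ruled out; weight (1/4)·0 = 0.
The weights sum to 3/7.
So P(the pea under cup 2 | the dealer opened cup 4) = (1/7) / (3/7) = 1/3.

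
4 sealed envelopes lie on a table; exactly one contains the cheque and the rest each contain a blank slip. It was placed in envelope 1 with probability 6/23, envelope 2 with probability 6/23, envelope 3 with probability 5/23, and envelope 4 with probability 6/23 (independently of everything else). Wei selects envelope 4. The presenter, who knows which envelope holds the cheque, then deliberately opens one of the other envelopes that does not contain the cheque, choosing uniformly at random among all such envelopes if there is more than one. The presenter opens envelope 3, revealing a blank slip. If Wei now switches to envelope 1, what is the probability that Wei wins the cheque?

3/8

Apply Bayes' rule, conditioning on where the cheque actually is.
If it is in either of envelopes 1 and 2 (prior 6/23 each): the presenter has 2 equally likely choices, so probability 1/2; weight (6/23)·(1/2) = 3/23 each.
If it is in envelope 3 (prior 5/23): the presenter opened envelope 3, so this case is ruled out; weight (5/23)·0 = 0.
If it is in envelope 4 (prior 6/23): the presenter has 3 equally likely choices, so probability 1/3; weight (6/23)·(1/3) = 2/23.
The weights sum to 8/23.
So P(the cheque in envelope 1 | the presenter opened envelope 3) = (3/23) / (8/23) = 3/8.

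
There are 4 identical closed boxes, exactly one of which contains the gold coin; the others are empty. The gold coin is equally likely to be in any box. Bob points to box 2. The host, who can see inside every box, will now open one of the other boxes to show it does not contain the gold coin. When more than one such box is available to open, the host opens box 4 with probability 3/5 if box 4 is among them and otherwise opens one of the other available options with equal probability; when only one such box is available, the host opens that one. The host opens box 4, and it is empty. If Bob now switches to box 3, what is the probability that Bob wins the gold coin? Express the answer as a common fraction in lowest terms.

Condition on the true location of the gold coin.
If it is in any of boxes 1, 2, and 3 (prior 1/4 each): box 4 is available, opened with probability 3/5; weight (1/4)·(3/5) = 3/20 each.
If it is in box 4 (prior 1/4): the host opened box 4, so this case is ruled out; weight (1/4)·0 = 0.
The weights sum to 9/20.
So P(the gold coin in box 3 | the host opened box 4) = (3/20) / (9/20) = 1/3.

1/3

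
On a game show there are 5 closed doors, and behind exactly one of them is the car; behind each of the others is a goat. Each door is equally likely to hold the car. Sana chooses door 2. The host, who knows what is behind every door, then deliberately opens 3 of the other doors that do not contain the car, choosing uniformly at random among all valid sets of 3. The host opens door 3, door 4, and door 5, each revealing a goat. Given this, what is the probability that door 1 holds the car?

Condition on the true location of the car.
If it is behind door 1 (prior 1/5): the host has no choice, probability 1; weight (1/5)·1 = 1/5.
If it is behind door 2 (prior 1/5): the host has 4 equally likely choices, so probability 1/4; weight (1/5)·(1/4) = 1/20.
If it is behind any of doors 3, 4, and 5 (prior 1/5 each): that door was opened and seen not to hold the prize — ruled out; weight (1/5)·0 = 0 each.
The weights sum to 1/4.
So P(the car behind door 1 | the host opened door 3, door 4, and door 5) = (1/5) / (1/4) = 4/5.

4/5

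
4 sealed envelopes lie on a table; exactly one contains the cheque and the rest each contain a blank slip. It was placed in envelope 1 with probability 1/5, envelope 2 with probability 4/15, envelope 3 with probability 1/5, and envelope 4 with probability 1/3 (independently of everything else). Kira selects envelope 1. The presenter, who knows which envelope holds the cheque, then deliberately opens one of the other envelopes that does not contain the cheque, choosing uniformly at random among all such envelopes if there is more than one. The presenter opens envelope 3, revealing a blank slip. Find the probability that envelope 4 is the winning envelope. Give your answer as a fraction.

Condition on the true location of the cheque.
If it is in envelope 1 (prior 1/5): the presenter has 3 equally likely choices, so probability 1/3; weight (1/5)·(1/3) = 1/15.
If it is in envelope 2 (prior 4/15): the presenter has 2 equally likely choices, so probability 1/2; weight (4/15)·(1/2) = 2/15.
If it is in envelope 3 (prior 1/5): the presenter opened envelope 3, so this case is ruled out; weight (1/5)·0 = 0.
If it is in envelope 4 (prior 1/3): the presenter has 2 equally likely choices, so probability 1/2; weight (1/3)·(1/2) = 1/6.
The weights sum to 11/30.
So P(the cheque in envelope 4 | the presenter opened envelope 3) = (1/6) / (11/30) = 5/11.

5/11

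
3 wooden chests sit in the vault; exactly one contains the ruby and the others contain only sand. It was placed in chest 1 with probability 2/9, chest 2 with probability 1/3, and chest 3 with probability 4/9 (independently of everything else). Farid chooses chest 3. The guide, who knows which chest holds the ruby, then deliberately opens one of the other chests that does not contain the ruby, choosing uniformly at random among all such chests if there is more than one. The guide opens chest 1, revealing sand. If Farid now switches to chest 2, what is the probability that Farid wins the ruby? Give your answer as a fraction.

Apply Bayes' rule, conditioning on where the ruby actually is.
If it is in chest 1 (prior 2/9): the guide opened chest 1, so this case is ruled out; weight (2/9)·0 = 0.
If it is in chest 2 (prior 1/3): the guide has no choice, probability 1; weight (1/3)·1 = 1/3.
If it is in chest 3 (prior 4/9): the guide has 2 equally likely choices, so probability 1/2; weight (4/9)·(1/2) = 2/9.
The weights sum to 5/9.
So P(the ruby in chest 2 | the guide opened chest 1) = (1/3) / (5/9) = 3/5.

3/5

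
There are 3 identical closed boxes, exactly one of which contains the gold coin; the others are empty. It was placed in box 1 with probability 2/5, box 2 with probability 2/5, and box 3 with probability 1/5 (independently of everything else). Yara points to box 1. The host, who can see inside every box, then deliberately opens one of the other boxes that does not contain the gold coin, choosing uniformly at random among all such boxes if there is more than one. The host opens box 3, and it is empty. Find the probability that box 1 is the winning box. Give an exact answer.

Condition on the true location of the gold coin.
If it is in box 1 (prior 2/5): the host has 2 equally likely choices, so probability 1/2; weight (2/5)·(1/2) = 1/5.
If it is in box 2 (prior 2/5): the host has no choice, probability 1; weight (2/5)·1 = 2/5.
If it is in box 3 (prior 1/5): the host opened box 3, so this case is ruled out; weight (1/5)·0 = 0.
The weights sum to 3/5.
So P(the gold coin in box 1 | the host opened box 3) = (1/5) / (3/5) = 1/3.

1/3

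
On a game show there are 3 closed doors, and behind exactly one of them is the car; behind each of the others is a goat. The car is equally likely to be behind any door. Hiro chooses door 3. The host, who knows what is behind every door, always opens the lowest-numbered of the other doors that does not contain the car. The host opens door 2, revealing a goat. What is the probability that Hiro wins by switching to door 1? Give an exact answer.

1

Consider each possible location of the car in turn.
If it is behind door 1 (prior 1/3): door 2 is the lowest-numbered option available, probability 1; weight (1/3)·1 = 1/3.
If it is behind door 2 (prior 1/3): the host opened door 2, so this case is ruled out; weight (1/3)·0 = 0.
If it is behind door 3 (prior 1/3): the host would have opened door 1 instead, probability 0; weight (1/3)·0 = 0.
The weights sum to 1/3.
So P(the car behind door 1 | the host opened door 2) = (1/3) / (1/3) = 1.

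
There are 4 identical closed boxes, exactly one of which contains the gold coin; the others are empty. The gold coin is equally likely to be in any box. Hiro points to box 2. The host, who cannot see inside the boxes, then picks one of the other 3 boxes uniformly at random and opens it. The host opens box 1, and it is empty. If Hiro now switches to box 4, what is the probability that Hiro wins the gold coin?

Apply Bayes' rule, conditioning on where the gold coin actually is.
If it is in box 1 (prior 1/4): the host opened box 1, so this case is ruled out; weight (1/4)·0 = 0.
If it is in any of boxes 2, 3, and 4 (prior 1/4 each): the host picks box 1 with probability 1/3 regardless, and it is not the prize; weight (1/4)·(1/3) = 1/12 each.
The weights sum to 1/4.
So P(the gold coin in box 4 | the host opened box 1) = (1/12) / (1/4) = 1/3.

1/3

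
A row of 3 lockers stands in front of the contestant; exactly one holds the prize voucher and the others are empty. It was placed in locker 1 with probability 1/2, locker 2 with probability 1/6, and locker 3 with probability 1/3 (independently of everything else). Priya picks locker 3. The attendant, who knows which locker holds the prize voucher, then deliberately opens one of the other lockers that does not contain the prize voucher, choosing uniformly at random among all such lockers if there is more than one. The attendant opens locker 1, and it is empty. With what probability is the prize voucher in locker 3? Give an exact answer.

1/2

Consider each possible location of the prize voucher in turn.
If it is in locker 1 (prior 1/2): the attendant opened locker 1, so this case is ruled out; weight (1/2)·0 = 0.
If it is in locker 2 (prior 1/6): the attendant has no choice, probability 1; weight (1/6)·1 = 1/6.
If it is in locker 3 (prior 1/3): the attendant has 2 equally likely choices, so probability 1/2; weight (1/3)·(1/2) = 1/6.
The weights sum to 1/3.
So P(the prize voucher in locker 3 | the attendant opened locker 1) = (1/6) / (1/3) = 1/2.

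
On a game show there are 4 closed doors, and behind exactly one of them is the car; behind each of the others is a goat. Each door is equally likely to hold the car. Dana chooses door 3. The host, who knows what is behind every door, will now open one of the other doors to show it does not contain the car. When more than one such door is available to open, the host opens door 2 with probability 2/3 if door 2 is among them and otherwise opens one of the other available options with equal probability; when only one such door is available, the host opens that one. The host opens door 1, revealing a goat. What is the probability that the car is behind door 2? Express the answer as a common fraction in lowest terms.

Consider each possible location of the car in turn.
If it is behind door 1 (prior 1/4): the host opened door 1, so this case is ruled out; weight (1/4)·0 = 0.
If it is behind door 2 (prior 1/4): door 2 holds the prize so is unavailable; the host chooses uniformly among the 2 others, probability 1/2; weight (1/4)·(1/2) = 1/8.
If it is behind door 3 (prior 1/4): door 2 is available but not opened; door 1 gets probability (1 − 2/3)/2 = 1/6; weight (1/4)·(1/6) = 1/24.
If it is behind door 4 (prior 1/4): door 2 is available but not opened, probability 1/3; weight (1/4)·(1/3) = 1/12.
The weights sum to 1/4.
So P(the car behind door 2 | the host opened door 1) = (1/8) / (1/4) = 1/2.

1/2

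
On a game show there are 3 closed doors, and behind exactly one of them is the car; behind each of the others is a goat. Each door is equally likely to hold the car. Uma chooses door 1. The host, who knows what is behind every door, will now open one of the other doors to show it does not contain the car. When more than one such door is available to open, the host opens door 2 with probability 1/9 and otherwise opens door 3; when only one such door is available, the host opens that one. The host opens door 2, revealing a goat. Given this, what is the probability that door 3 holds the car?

9/10

Apply Bayes' rule, conditioning on where the car actually is.
If it is behind door 1 (prior 1/3): door 2 is available, opened with probability 1/9; weight (1/3)·(1/9) = 1/27.
If it is behind door 2 (prior 1/3): the host opened door 2, so this case is ruled out; weight (1/3)·0 = 0.
If it is behind door 3 (prior 1/3): only door 2 is available, probability 1; weight (1/3)·1 = 1/3.
The weights sum to 10/27.
So P(the car behind door 3 | the host opened door 2) = (1/3) / (10/27) = 9/10.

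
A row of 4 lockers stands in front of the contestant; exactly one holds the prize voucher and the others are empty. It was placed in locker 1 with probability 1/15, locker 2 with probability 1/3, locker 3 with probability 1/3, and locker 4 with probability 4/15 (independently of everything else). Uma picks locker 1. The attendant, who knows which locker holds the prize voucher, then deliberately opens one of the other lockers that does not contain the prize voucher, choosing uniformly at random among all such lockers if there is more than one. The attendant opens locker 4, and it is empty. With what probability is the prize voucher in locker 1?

1/16

Apply Bayes' rule, conditioning on where the prize voucher actually is.
If it is in locker 1 (prior 1/15): the attendant has 3 equally likely choices, so probability 1/3; weight (1/15)·(1/3) = 1/45.
If it is in either of lockers 2 and 3 (prior 1/3 each): the attendant has 2 equally likely choices, so probability 1/2; weight (1/3)·(1/2) = 1/6 each.
If it is in locker 4 (prior 4/15): the attendant opened locker 4, so this case is ruled out; weight (4/15)·0 = 0.
The weights sum to 16/45.
So P(the prize voucher in locker 1 | the attendant opened locker 4) = (1/45) / (16/45) = 1/16.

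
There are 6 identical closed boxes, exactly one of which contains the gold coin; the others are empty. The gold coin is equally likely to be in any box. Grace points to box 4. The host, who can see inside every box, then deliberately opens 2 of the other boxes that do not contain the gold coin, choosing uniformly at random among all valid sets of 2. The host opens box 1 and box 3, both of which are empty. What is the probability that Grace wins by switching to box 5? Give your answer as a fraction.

Apply Bayes' rule, conditioning on where the gold coin actually is.
If it is in either of boxes 1 and 3 (prior 1/6 each): that box was opened and seen not to hold the prize — ruled out; weight (1/6)·0 = 0 each.
If it is in any of boxes 2, 5, and 6 (prior 1/6 each): the host has 6 equally likely choices, so probability 1/6; weight (1/6)·(1/6) = 1/36 each.
If it is in box 4 (prior 1/6): the host has 10 equally likely choices, so probability 1/10; weight (1/6)·(1/10) = 1/60.
The weights sum to 1/10.
So P(the gold coin in box 5 | the host opened box 1 and box 3) = (1/36) / (1/10) = 5/18.

5/18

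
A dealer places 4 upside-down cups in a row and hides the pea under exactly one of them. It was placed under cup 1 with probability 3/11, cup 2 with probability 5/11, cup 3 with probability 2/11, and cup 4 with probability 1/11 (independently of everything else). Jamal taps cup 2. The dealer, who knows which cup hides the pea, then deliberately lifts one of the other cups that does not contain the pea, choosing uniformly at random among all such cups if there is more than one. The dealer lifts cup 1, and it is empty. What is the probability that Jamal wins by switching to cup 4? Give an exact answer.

Apply Bayes' rule, conditioning on where the pea actually is.
If it is under cup 1 (prior 3/11): the dealer opened cup 1, so this case is ruled out; weight (3/11)·0 = 0.
If it is under cup 2 (prior 5/11): the dealer has 3 equally likely choices, so probability 1/3; weight (5/11)·(1/3) = 5/33.
If it is under cup 3 (prior 2/11): the dealer has 2 equally likely choices, so probability 1/2; weight (2/11)·(1/2) = 1/11.
If it is under cup 4 (prior 1/11): the dealer has 2 equally likely choices, so probability 1/2; weight (1/11)·(1/2) = 1/22.
The weights sum to 19/66.
So P(the pea under cup 4 | the dealer opened cup 1) = (1/22) / (19/66) = 3/19.

3/19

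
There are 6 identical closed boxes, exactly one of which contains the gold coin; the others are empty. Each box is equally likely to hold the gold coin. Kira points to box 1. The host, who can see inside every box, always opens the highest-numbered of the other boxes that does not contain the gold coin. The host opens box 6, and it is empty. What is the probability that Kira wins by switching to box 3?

Condition on the true location of the gold coin.
If it is in any of boxes 1, 2, 3, 4, and 5 (prior 1/6 each): box 6 is the highest-numbered option available, probability 1; weight (1/6)·1 = 1/6 each.
If it is in box 6 (prior 1/6): the host opened box 6, so this case is ruled out; weight (1/6)·0 = 0.
The weights sum to 5/6.
So P(the gold coin in box 3 | the host opened box 6) = (1/6) / (5/6) = 1/5.

1/5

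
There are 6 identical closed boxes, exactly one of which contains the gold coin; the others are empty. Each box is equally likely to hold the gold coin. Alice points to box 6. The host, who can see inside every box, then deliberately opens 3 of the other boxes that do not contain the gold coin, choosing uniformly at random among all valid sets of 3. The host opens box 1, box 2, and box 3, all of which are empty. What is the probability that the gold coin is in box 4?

Apply Bayes' rule, conditioning on where the gold coin actually is.
If it is in any of boxes 1, 2, and 3 (prior 1/6 each): that box was opened and seen not to hold the prize — ruled out; weight (1/6)·0 = 0 each.
If it is in either of boxes 4 and 5 (prior 1/6 each): the host has 4 equally likely choices, so probability 1/4; weight (1/6)·(1/4) = 1/24 each.
If it is in box 6 (prior 1/6): the host has 10 equally likely choices, so probability 1/10; weight (1/6)·(1/10) = 1/60.
The weights sum to 1/10.
So P(the gold coin in box 4 | the host opened box 1, box 2, and box 3) = (1/24) / (1/10) = 5/12.

5/12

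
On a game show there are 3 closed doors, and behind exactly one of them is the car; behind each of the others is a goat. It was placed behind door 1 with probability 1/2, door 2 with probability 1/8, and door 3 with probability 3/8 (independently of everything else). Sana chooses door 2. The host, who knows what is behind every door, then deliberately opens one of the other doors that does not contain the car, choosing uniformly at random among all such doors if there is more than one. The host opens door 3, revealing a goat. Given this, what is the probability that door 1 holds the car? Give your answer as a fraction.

8/9

Consider each possible location of the car in turn.
If it is behind door 1 (prior 1/2): the host has no choice, probability 1; weight (1/2)·1 = 1/2.
If it is behind door 2 (prior 1/8): the host has 2 equally likely choices, so probability 1/2; weight (1/8)·(1/2) = 1/16.
If it is behind door 3 (prior 3/8): the host opened door 3, so this case is ruled out; weight (3/8)·0 = 0.
The weights sum to 9/16.
So P(the car behind door 1 | the host opened door 3) = (1/2) / (9/16) = 8/9.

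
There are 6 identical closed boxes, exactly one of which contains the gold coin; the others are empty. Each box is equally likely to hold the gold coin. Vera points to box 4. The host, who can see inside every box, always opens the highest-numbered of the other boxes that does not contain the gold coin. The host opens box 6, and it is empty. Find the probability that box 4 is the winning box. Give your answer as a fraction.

Apply Bayes' rule, conditioning on where the gold coin actually is.
If it is in any of boxes 1, 2, 3, 4, and 5 (prior 1/6 each): box 6 is the highest-numbered option available, probability 1; weight (1/6)·1 = 1/6 each.
If it is in box 6 (prior 1/6): the host opened box 6, so this case is ruled out; weight (1/6)·0 = 0.
The weights sum to 5/6.
So P(the gold coin in box 4 | the host opened box 6) = (1/6) / (5/6) = 1/5.

1/5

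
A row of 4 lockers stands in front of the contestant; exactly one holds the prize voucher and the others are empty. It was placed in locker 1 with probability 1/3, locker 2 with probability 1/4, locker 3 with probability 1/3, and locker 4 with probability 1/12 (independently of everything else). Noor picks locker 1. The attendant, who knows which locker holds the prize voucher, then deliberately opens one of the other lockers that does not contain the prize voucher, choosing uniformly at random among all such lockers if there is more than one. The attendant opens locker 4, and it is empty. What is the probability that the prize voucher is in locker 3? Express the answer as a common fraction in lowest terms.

Condition on the true location of the prize voucher.
If it is in locker 1 (prior 1/3): the attendant has 3 equally likely choices, so probability 1/3; weight (1/3)·(1/3) = 1/9.
If it is in locker 2 (prior 1/4): the attendant has 2 equally likely choices, so probability 1/2; weight (1/4)·(1/2) = 1/8.
If it is in locker 3 (prior 1/3): the attendant has 2 equally likely choices, so probability 1/2; weight (1/3)·(1/2) = 1/6.
If it is in locker 4 (prior 1/12): the attendant opened locker 4, so this case is ruled out; weight (1/12)·0 = 0.
The weights sum to 29/72.
So P(the prize voucher in locker 3 | the attendant opened locker 4) = (1/6) / (29/72) = 12/29.

12/29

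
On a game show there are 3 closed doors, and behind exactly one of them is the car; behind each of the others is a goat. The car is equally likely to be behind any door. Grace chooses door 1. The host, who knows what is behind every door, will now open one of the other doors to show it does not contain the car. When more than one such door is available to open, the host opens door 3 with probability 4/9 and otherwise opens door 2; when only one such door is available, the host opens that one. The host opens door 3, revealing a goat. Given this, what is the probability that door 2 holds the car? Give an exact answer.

Consider each possible location of the car in turn.
If it is behind door 1 (prior 1/3): door 3 is available, opened with probability 4/9; weight (1/3)·(4/9) = 4/27.
If it is behind door 2 (prior 1/3): only door 3 is available, probability 1; weight (1/3)·1 = 1/3.
If it is behind door 3 (prior 1/3): the host opened door 3, so this case is ruled out; weight (1/3)·0 = 0.
The weights sum to 13/27.
So P(the car behind door 2 | the host opened door 3) = (1/3) / (13/27) = 9/13.

9/13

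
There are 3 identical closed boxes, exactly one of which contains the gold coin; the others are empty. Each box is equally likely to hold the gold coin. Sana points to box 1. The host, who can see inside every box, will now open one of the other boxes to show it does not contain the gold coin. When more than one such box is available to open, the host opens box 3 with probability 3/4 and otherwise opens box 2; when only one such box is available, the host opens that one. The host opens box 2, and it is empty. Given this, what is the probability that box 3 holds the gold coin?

Apply Bayes' rule, conditioning on where the gold coin actually is.
If it is in box 1 (prior 1/3): box 3 is available but not opened, probability 1/4; weight (1/3)·(1/4) = 1/12.
If it is in box 2 (prior 1/3): the host opened box 2, so this case is ruled out; weight (1/3)·0 = 0.
If it is in box 3 (prior 1/3): only box 2 is available, probability 1; weight (1/3)·1 = 1/3.
The weights sum to 5/12.
So P(the gold coin in box 3 | the host opened box 2) = (1/3) / (5/12) = 4/5.

4/5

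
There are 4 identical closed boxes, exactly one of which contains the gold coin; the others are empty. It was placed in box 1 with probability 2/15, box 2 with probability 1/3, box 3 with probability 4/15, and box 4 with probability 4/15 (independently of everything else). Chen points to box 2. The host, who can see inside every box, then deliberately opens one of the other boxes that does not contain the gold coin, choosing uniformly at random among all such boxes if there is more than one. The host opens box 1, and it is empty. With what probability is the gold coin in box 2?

Condition on the true location of the gold coin.
If it is in box 1 (prior 2/15): the host opened box 1, so this case is ruled out; weight (2/15)·0 = 0.
If it is in box 2 (prior 1/3): the host has 3 equally likely choices, so probability 1/3; weight (1/3)·(1/3) = 1/9.
If it is in either of boxes 3 and 4 (prior 4/15 each): the host has 2 equally likely choices, so probability 1/2; weight (4/15)·(1/2) = 2/15 each.
The weights sum to 17/45.
So P(the gold coin in box 2 | the host opened box 1) = (1/9) / (17/45) = 5/17.

5/17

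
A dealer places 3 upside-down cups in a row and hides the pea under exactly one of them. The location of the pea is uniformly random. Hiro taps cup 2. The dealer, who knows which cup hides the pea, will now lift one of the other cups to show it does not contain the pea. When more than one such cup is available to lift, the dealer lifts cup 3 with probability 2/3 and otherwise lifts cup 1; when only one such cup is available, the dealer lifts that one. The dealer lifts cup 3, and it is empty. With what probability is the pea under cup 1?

Condition on the true location of the pea.
If it is under cup 1 (prior 1/3): only cup 3 is available, probability 1; weight (1/3)·1 = 1/3.
If it is under cup 2 (prior 1/3): cup 3 is available, opened with probability 2/3; weight (1/3)·(2/3) = 2/9.
If it is under cup 3 (prior 1/3): the dealer opened cup 3, so this case is ruled out; weight (1/3)·0 = 0.
The weights sum to 5/9.
So P(the pea under cup 1 | the dealer opened cup 3) = (1/3) / (5/9) = 3/5.

3/5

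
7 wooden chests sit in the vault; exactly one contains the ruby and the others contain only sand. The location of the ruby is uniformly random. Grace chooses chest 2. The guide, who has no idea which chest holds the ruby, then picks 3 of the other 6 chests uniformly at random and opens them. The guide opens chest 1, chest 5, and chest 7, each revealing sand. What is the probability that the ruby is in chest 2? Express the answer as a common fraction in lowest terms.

Because the guide chose which chests to open without knowing where the ruby is, the choice is independent of the prize location. Learning that none of the 3 opened chests holds the ruby simply rules out those 3 locations and leaves the remaining 4 chests still equally likely by symmetry.
So P(the ruby in chest 2) = 1/4.

1/4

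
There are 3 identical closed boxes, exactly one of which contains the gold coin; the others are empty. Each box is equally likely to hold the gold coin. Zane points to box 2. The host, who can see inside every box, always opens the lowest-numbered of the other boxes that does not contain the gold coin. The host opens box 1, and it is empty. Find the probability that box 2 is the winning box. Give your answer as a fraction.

1/2

Consider each possible location of the gold coin in turn.
If it is in box 1 (prior 1/3): the host opened box 1, so this case is ruled out; weight (1/3)·0 = 0.
If it is in either of boxes 2 and 3 (prior 1/3 each): box 1 is the lowest-numbered option available, probability 1; weight (1/3)·1 = 1/3 each.
The weights sum to 2/3.
So P(the gold coin in box 2 | the host opened box 1) = (1/3) / (2/3) = 1/2.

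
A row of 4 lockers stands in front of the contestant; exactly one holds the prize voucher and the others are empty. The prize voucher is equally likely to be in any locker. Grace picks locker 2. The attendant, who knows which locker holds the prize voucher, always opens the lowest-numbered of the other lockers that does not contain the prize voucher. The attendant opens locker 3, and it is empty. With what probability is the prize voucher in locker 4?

0

Condition on the true location of the prize voucher.
If it is in locker 1 (prior 1/4): locker 3 is the lowest-numbered option available, probability 1; weight (1/4)·1 = 1/4.
If it is in either of lockers 2 and 4 (prior 1/4 each): the attendant would have opened locker 1 instead, probability 0; weight (1/4)·0 = 0 each.
If it is in locker 3 (prior 1/4): the attendant opened locker 3, so this case is ruled out; weight (1/4)·0 = 0.
The weights sum to 1/4.
So P(the prize voucher in locker 4 | the attendant opened locker 3) = 0 / (1/4) = 0.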